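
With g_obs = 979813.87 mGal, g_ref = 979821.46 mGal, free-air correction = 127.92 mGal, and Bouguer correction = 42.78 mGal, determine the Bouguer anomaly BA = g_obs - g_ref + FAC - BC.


BA = g_obs - g_ref + FAC - BC
= 979813.87 - 979821.46 + 127.92 - 42.78
= 77.55 mGal

77.55


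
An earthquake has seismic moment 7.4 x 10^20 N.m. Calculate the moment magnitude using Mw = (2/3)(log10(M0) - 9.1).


log10(M0) = log10(7.4 x 10^20) = 20.8692
Mw = 2/3 * (20.8692 - 9.1)
= 2/3 * 11.7692
= 7.85

7.85


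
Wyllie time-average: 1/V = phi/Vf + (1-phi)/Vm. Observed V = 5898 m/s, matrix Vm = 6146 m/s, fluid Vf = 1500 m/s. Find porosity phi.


1/V - 1/Vm = 1/5898 - 1/6146 = 6.84e-06
1/Vf - 1/Vm = 1/1500 - 1/6146 = 0.00050396
phi = 6.84e-06 / 0.00050396 = 0.0136

0.0136


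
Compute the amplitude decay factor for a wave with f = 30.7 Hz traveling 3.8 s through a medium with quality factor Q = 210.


pi*f*t/Q = pi*30.7*3.8/210 = 1.74523
A/A0 = exp(-1.74523) = 0.174605

0.174605


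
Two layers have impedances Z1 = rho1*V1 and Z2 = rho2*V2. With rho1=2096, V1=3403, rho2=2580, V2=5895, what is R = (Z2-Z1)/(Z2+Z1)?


Z1 = 2096 * 3403 = 7132688
Z2 = 2580 * 5895 = 15209100
R = (15209100 - 7132688) / (15209100 + 7132688) = 8076412 / 22341788 = 0.3615

0.3615


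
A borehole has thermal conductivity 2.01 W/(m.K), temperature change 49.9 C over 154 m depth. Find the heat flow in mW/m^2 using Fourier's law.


q = k * dT / dz * 1000
= 2.01 * 49.9 / 154 * 1000
= 0.651292 * 1000
= 651.2922 mW/m^2

651.2922


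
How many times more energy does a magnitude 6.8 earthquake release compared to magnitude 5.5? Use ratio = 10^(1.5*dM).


M2 - M1 = 6.8 - 5.5 = 1.3
1.5 * 1.3 = 1.95
ratio = 10^1.95 = 89.13

89.13


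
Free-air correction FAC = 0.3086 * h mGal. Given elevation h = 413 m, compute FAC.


FAC = 0.3086 * h
= 0.3086 * 413
= 127.4518 mGal

127.4518


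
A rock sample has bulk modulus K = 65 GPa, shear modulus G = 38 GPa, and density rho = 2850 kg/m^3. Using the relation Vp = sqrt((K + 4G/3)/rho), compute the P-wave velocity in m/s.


First compute the effective modulus:
K + 4G/3 = 65e9 + 4*38e9/3 = 115666666666.67 Pa
Then divide by density:
115666666666.67 / 2850 = 40584795.3216 Pa/(kg/m^3)
Take the square root:
Vp = sqrt(40584795.3216) = 6370.62 m/s

6370.62


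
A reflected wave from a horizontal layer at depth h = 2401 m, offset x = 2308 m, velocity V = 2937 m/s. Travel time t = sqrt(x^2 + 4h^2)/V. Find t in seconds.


x^2 + 4h^2 = 2308^2 + 4*2401^2 = 5326864 + 23059204 = 28386068
sqrt(28386068) = 5327.8577
t = 5327.8577 / 2937 = 1.814 s

1.814


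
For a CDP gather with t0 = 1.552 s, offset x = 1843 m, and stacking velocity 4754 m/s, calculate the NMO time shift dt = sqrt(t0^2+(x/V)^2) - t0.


x/Vnmo = 1843/4754 = 0.387674
(x/Vnmo)^2 = 0.150291
t0^2 = 2.408704
sqrt(2.408704 + 0.150291) = 1.599686
dt = 1.599686 - 1.552 = 0.047686

0.047686


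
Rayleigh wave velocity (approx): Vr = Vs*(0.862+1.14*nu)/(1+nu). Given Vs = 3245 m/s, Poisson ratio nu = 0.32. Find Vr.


Numerator factor = 0.862 + 1.14*0.32 = 1.2268
Denominator = 1 + 0.32 = 1.32
Vr = 3245 * 1.2268 / 1.32 = 3015.88 m/s

3015.88


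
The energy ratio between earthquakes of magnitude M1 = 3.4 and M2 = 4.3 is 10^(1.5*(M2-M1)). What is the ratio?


M2 - M1 = 4.3 - 3.4 = 0.9
1.5 * 0.9 = 1.35
ratio = 10^1.35 = 22.39

22.39


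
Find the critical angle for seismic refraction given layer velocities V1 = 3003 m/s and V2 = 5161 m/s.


V1/V2 = 3003/5161 = 0.581864
theta_c = arcsin(0.581864) = 35.5818 degrees

35.5818


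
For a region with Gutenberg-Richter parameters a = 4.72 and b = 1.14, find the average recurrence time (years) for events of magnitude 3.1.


log10(N) = 4.72 - 1.14*3.1 = 1.186
N = 10^1.186 = 15.34617
T = 1/N = 1/15.34617 = 0.0652 years

0.0652


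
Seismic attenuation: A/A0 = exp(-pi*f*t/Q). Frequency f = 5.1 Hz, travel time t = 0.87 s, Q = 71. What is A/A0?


pi*f*t/Q = pi*5.1*0.87/71 = 0.196327
A/A0 = exp(-0.196327) = 0.821743

0.821743


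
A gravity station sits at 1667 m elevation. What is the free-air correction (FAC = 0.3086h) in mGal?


FAC = 0.3086 * h
= 0.3086 * 1667
= 514.4362 mGal

514.4362


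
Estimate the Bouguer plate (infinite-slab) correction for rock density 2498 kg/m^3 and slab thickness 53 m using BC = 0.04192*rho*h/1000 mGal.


BC = 0.04192 * rho * h / 1000
= 0.04192 * 2498 * 53 / 1000
= 5.55 mGal

5.55


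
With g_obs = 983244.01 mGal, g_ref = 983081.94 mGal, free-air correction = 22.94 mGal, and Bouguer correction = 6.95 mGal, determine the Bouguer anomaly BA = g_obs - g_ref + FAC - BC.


BA = g_obs - g_ref + FAC - BC
= 983244.01 - 983081.94 + 22.94 - 6.95
= 178.06 mGal

178.06


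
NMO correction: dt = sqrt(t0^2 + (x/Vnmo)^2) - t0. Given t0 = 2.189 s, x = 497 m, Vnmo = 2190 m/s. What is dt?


x/Vnmo = 497/2190 = 0.226941
(x/Vnmo)^2 = 0.051502
t0^2 = 4.791721
sqrt(4.791721 + 0.051502) = 2.200732
dt = 2.200732 - 2.189 = 0.011732

0.011732


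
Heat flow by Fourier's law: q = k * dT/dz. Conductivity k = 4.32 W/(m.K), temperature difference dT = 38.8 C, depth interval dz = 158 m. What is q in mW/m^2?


q = k * dT / dz * 1000
= 4.32 * 38.8 / 158 * 1000
= 1.060861 * 1000
= 1060.8608 mW/m^2

1060.8608


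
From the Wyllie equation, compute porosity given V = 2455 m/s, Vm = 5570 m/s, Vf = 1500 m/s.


1/V - 1/Vm = 1/2455 - 1/5570 = 0.0002278
1/Vf - 1/Vm = 1/1500 - 1/5570 = 0.00048713
phi = 0.0002278 / 0.00048713 = 0.4676

0.4676


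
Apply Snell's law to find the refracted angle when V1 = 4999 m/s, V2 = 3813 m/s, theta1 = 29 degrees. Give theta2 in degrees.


sin(theta1) = sin(29 deg) = 0.48481
sin(theta2) = V2/V1 * sin(theta1) = 3813/4999 * 0.48481 = 0.36979
theta2 = arcsin(0.36979) = 21.7027 degrees

21.7027


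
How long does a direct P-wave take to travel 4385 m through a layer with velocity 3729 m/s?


t = x / V
= 4385 / 3729
= 1.1759 s

1.1759


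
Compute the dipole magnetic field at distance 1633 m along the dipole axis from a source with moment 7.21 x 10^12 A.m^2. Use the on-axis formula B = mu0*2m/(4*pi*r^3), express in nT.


m = 7.21 x 10^12 = 7210000000000 A.m^2
2m = 14420000000000 A.m^2
r^3 = 1633^3 = 4354703137
B = (4pi*10^-7) * 14420000000000 / (4*pi * 4354703137) * 1e9
= 18120706.425906 / 54722813535.05 * 1e9
= 331136.2347 nT

331136.2347


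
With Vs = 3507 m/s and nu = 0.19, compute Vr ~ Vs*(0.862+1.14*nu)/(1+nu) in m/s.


Numerator factor = 0.862 + 1.14*0.19 = 1.0786
Denominator = 1 + 0.19 = 1.19
Vr = 3507 * 1.0786 / 1.19 = 3178.7 m/s

3178.7


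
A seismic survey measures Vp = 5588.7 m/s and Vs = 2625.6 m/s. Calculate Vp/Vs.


Vp/Vs = 5588.7 / 2625.6
= 2.1285

2.1285


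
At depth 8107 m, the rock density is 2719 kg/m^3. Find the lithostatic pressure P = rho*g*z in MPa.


P = rho * g * z / 1e6
= 2719 * 9.81 * 8107 / 1e6
= 216241172.73 / 1e6
= 216.2412 MPa

216.2412


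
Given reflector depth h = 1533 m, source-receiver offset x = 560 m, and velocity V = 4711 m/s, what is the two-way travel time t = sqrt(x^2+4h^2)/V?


x^2 + 4h^2 = 560^2 + 4*1533^2 = 313600 + 9400356 = 9713956
sqrt(9713956) = 3116.722
t = 3116.722 / 4711 = 0.6616 s

0.6616


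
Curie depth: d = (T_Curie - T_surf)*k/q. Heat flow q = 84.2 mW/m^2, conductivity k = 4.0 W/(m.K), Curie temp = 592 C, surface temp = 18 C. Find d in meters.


T_Curie - T_surf = 592 - 18 = 574 C
Convert q to W/m^2: 84.2 mW/m^2 = 0.0842 W/m^2
d = 574 * 4.0 / 0.0842 = 27268.41 m

27268.41


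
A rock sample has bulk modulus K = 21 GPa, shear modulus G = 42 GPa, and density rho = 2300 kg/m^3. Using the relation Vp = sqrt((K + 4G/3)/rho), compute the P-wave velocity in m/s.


First compute the effective modulus:
K + 4G/3 = 21e9 + 4*42e9/3 = 77000000000.0 Pa
Then divide by density:
77000000000.0 / 2300 = 33478260.8696 Pa/(kg/m^3)
Take the square root:
Vp = sqrt(33478260.8696) = 5786.04 m/s

5786.04


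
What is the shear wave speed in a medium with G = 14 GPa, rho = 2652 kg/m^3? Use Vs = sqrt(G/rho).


Convert G to Pa: G = 14e9 Pa
Compute G/rho = 14e9 / 2652 = 5279034.6908
Vs = sqrt(5279034.6908) = 2297.62 m/s

2297.62


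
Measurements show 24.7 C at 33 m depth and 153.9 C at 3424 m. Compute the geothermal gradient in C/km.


dT = 153.9 - 24.7 = 129.2 C
dz = 3424 - 33 = 3391 m
gradient = dT/dz * 1000 = 129.2/3391 * 1000 = 38.1009 C/km

38.1009


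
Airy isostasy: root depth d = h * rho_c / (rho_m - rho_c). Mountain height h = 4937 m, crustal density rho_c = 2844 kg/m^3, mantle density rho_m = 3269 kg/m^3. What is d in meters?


rho_m - rho_c = 3269 - 2844 = 425
d = 4937 * 2844 / 425
= 14040828 / 425
= 33037.24 m

33037.24


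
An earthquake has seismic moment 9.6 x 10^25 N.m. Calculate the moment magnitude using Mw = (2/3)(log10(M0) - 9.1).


log10(M0) = log10(9.6 x 10^25) = 25.9823
Mw = 2/3 * (25.9823 - 9.1)
= 2/3 * 16.8823
= 11.25

11.25


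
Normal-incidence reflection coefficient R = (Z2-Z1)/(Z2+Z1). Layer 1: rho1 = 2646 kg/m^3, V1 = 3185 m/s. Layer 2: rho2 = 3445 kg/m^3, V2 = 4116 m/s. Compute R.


Z1 = 2646 * 3185 = 8427510
Z2 = 3445 * 4116 = 14179620
R = (14179620 - 8427510) / (14179620 + 8427510) = 5752110 / 22607130 = 0.2544

0.2544


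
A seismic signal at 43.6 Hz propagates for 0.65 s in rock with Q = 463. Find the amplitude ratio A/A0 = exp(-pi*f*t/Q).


pi*f*t/Q = pi*43.6*0.65/463 = 0.192295
A/A0 = exp(-0.192295) = 0.825063

0.825063


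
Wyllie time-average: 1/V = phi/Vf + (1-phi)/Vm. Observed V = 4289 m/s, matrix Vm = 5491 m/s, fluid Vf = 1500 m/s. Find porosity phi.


1/V - 1/Vm = 1/4289 - 1/5491 = 5.104e-05
1/Vf - 1/Vm = 1/1500 - 1/5491 = 0.00048455
phi = 5.104e-05 / 0.00048455 = 0.1053

0.1053


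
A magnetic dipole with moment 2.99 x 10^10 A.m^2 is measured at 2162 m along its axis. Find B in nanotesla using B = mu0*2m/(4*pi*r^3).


m = 2.99 x 10^10 = 29900000000 A.m^2
2m = 59800000000 A.m^2
r^3 = 2162^3 = 10105715528
B = (4pi*10^-7) * 59800000000 / (4*pi * 10105715528) * 1e9
= 75146.896274 / 126992166648.13 * 1e9
= 591.7443 nT

591.7443


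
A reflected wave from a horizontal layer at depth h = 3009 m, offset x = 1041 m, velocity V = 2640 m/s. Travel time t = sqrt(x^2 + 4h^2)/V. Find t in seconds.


x^2 + 4h^2 = 1041^2 + 4*3009^2 = 1083681 + 36216324 = 37300005
sqrt(37300005) = 6107.373
t = 6107.373 / 2640 = 2.3134 s

2.3134


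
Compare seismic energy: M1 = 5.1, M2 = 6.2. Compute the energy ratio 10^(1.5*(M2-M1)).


M2 - M1 = 6.2 - 5.1 = 1.1
1.5 * 1.1 = 1.65
ratio = 10^1.65 = 44.67

44.67


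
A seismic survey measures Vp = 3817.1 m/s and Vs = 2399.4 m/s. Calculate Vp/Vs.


Vp/Vs = 3817.1 / 2399.4
= 1.5909

1.5909


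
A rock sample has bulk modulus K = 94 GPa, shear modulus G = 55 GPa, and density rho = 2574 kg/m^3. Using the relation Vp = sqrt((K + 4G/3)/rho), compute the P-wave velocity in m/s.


First compute the effective modulus:
K + 4G/3 = 94e9 + 4*55e9/3 = 167333333333.33 Pa
Then divide by density:
167333333333.33 / 2574 = 65009065.0091 Pa/(kg/m^3)
Take the square root:
Vp = sqrt(65009065.0091) = 8062.82 m/s

8062.82


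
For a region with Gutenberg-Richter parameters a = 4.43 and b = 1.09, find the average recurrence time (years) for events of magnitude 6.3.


log10(N) = 4.43 - 1.09*6.3 = -2.437
N = 10^-2.437 = 0.003656
T = 1/N = 1/0.003656 = 273.5269 years

273.5269


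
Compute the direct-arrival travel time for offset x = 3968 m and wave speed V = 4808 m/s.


t = x / V
= 3968 / 4808
= 0.8253 s

0.8253


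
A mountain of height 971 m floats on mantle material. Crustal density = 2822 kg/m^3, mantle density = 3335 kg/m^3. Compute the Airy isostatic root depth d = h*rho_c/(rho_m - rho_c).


rho_m - rho_c = 3335 - 2822 = 513
d = 971 * 2822 / 513
= 2740162 / 513
= 5341.45 m

5341.45


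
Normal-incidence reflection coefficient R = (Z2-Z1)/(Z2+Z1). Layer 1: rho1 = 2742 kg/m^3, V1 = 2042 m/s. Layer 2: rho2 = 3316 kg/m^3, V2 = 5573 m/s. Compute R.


Z1 = 2742 * 2042 = 5599164
Z2 = 3316 * 5573 = 18480068
R = (18480068 - 5599164) / (18480068 + 5599164) = 12880904 / 24079232 = 0.5349

0.5349


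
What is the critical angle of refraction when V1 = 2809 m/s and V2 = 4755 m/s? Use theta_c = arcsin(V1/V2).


V1/V2 = 2809/4755 = 0.590747
theta_c = arcsin(0.590747) = 36.21 degrees

36.21


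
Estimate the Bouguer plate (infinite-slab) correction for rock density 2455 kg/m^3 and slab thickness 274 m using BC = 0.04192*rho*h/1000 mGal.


BC = 0.04192 * rho * h / 1000
= 0.04192 * 2455 * 274 / 1000
= 28.1983 mGal

28.1983


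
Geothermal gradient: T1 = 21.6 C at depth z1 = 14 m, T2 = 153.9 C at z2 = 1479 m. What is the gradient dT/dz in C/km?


dT = 153.9 - 21.6 = 132.3 C
dz = 1479 - 14 = 1465 m
gradient = dT/dz * 1000 = 132.3/1465 * 1000 = 90.3072 C/km

90.3072


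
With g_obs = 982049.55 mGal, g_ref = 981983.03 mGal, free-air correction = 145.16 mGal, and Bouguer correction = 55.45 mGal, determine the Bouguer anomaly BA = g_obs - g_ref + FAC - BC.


BA = g_obs - g_ref + FAC - BC
= 982049.55 - 981983.03 + 145.16 - 55.45
= 156.23 mGal

156.23


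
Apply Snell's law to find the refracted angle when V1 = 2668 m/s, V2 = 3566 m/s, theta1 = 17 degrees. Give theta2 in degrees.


sin(theta1) = sin(17 deg) = 0.292372
sin(theta2) = V2/V1 * sin(theta1) = 3566/2668 * 0.292372 = 0.390779
theta2 = arcsin(0.390779) = 23.003 degrees

23.003


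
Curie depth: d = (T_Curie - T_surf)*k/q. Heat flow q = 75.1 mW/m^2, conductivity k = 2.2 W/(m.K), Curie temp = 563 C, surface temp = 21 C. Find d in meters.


T_Curie - T_surf = 563 - 21 = 542 C
Convert q to W/m^2: 75.1 mW/m^2 = 0.0751 W/m^2
d = 542 * 2.2 / 0.0751 = 15877.5 m

15877.5


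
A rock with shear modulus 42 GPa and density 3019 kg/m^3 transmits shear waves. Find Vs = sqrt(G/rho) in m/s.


Convert G to Pa: G = 42e9 Pa
Compute G/rho = 42e9 / 3019 = 13911891.3548
Vs = sqrt(13911891.3548) = 3729.86 m/s

3729.86


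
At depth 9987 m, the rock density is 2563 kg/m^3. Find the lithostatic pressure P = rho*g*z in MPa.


P = rho * g * z / 1e6
= 2563 * 9.81 * 9987 / 1e6
= 251103440.61 / 1e6
= 251.1034 MPa

251.1034


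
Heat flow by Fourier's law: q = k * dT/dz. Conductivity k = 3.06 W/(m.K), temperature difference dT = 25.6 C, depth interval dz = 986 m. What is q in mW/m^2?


q = k * dT / dz * 1000
= 3.06 * 25.6 / 986 * 1000
= 0.079448 * 1000
= 79.4483 mW/m^2

79.4483


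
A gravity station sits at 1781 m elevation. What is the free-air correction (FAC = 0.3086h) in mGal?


FAC = 0.3086 * h
= 0.3086 * 1781
= 549.6166 mGal

549.6166


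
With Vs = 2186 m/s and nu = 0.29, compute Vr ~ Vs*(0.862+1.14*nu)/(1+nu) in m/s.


Numerator factor = 0.862 + 1.14*0.29 = 1.1926
Denominator = 1 + 0.29 = 1.29
Vr = 2186 * 1.1926 / 1.29 = 2020.95 m/s

2020.95


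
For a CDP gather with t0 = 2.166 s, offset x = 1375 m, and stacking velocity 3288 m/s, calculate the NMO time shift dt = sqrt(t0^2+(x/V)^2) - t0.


x/Vnmo = 1375/3288 = 0.418187
(x/Vnmo)^2 = 0.174881
t0^2 = 4.691556
sqrt(4.691556 + 0.174881) = 2.206
dt = 2.206 - 2.166 = 0.04

0.04


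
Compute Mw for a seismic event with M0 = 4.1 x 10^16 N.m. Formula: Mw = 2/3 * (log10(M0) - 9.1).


log10(M0) = log10(4.1 x 10^16) = 16.6128
Mw = 2/3 * (16.6128 - 9.1)
= 2/3 * 7.5128
= 5.01

5.01


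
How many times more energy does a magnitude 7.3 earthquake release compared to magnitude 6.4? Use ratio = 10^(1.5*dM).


M2 - M1 = 7.3 - 6.4 = 0.9
1.5 * 0.9 = 1.35
ratio = 10^1.35 = 22.39

22.39


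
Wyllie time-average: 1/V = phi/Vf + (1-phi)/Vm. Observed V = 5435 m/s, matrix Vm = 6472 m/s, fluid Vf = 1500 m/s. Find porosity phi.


1/V - 1/Vm = 1/5435 - 1/6472 = 2.948e-05
1/Vf - 1/Vm = 1/1500 - 1/6472 = 0.00051215
phi = 2.948e-05 / 0.00051215 = 0.0576

0.0576


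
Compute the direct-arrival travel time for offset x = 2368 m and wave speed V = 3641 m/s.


t = x / V
= 2368 / 3641
= 0.6504 s

0.6504


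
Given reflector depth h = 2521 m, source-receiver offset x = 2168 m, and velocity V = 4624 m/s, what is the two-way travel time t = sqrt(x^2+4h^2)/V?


x^2 + 4h^2 = 2168^2 + 4*2521^2 = 4700224 + 25421764 = 30121988
sqrt(30121988) = 5488.3502
t = 5488.3502 / 4624 = 1.1869 s

1.1869


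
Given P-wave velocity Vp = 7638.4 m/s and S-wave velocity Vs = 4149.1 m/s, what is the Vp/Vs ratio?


Vp/Vs = 7638.4 / 4149.1
= 1.841

1.841


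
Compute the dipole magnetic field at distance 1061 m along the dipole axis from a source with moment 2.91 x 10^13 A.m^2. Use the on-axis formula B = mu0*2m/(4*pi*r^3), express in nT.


m = 2.91 x 10^13 = 29100000000000 A.m^2
2m = 58200000000000 A.m^2
r^3 = 1061^3 = 1194389981
B = (4pi*10^-7) * 58200000000000 / (4*pi * 1194389981) * 1e9
= 73136276.97557 / 15009147159.32 * 1e9
= 4872780.3252 nT

4872780.3252


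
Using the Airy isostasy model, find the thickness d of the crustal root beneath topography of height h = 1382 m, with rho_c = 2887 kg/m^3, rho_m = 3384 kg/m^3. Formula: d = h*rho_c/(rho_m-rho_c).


rho_m - rho_c = 3384 - 2887 = 497
d = 1382 * 2887 / 497
= 3989834 / 497
= 8027.84 m

8027.84


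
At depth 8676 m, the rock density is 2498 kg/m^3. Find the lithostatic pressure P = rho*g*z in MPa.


P = rho * g * z / 1e6
= 2498 * 9.81 * 8676 / 1e6
= 212608676.88 / 1e6
= 212.6087 MPa

212.6087


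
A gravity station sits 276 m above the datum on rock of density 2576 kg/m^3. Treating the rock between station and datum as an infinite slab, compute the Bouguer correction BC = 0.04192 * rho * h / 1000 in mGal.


BC = 0.04192 * rho * h / 1000
= 0.04192 * 2576 * 276 / 1000
= 29.8041 mGal

29.8041


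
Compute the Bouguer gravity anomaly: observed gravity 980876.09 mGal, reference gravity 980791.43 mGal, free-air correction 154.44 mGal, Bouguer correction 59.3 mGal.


BA = g_obs - g_ref + FAC - BC
= 980876.09 - 980791.43 + 154.44 - 59.3
= 179.8 mGal

179.8


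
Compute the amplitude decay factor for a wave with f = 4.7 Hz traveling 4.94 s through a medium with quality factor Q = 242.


pi*f*t/Q = pi*4.7*4.94/242 = 0.301411
A/A0 = exp(-0.301411) = 0.739774

0.739774


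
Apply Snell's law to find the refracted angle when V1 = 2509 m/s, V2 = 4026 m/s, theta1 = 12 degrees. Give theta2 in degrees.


sin(theta1) = sin(12 deg) = 0.207912
sin(theta2) = V2/V1 * sin(theta1) = 4026/2509 * 0.207912 = 0.33362
theta2 = arcsin(0.33362) = 19.4886 degrees

19.4886


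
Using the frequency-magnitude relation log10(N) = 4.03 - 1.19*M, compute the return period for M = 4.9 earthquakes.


log10(N) = 4.03 - 1.19*4.9 = -1.801
N = 10^-1.801 = 0.015812
T = 1/N = 1/0.015812 = 63.2412 years

63.2412


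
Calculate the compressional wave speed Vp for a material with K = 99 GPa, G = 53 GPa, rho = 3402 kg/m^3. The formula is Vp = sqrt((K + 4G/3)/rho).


First compute the effective modulus:
K + 4G/3 = 99e9 + 4*53e9/3 = 169666666666.67 Pa
Then divide by density:
169666666666.67 / 3402 = 49872623.9467 Pa/(kg/m^3)
Take the square root:
Vp = sqrt(49872623.9467) = 7062.06 m/s

7062.06


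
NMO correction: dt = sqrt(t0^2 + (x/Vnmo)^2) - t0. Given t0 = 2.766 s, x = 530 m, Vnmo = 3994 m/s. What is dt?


x/Vnmo = 530/3994 = 0.132699
(x/Vnmo)^2 = 0.017609
t0^2 = 7.650756
sqrt(7.650756 + 0.017609) = 2.769181
dt = 2.769181 - 2.766 = 0.003181

0.003181


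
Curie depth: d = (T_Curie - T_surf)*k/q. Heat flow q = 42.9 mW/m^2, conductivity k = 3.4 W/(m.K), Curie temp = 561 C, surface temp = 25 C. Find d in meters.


T_Curie - T_surf = 561 - 25 = 536 C
Convert q to W/m^2: 42.9 mW/m^2 = 0.0429 W/m^2
d = 536 * 3.4 / 0.0429 = 42480.19 m

42480.19


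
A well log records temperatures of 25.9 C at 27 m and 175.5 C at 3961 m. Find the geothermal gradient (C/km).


dT = 175.5 - 25.9 = 149.6 C
dz = 3961 - 27 = 3934 m
gradient = dT/dz * 1000 = 149.6/3934 * 1000 = 38.0275 C/km

38.0275


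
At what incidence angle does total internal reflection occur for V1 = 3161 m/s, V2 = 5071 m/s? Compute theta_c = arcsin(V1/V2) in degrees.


V1/V2 = 3161/5071 = 0.623348
theta_c = arcsin(0.623348) = 38.5611 degrees

38.5611


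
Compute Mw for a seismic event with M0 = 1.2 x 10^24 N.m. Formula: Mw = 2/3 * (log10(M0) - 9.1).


log10(M0) = log10(1.2 x 10^24) = 24.0792
Mw = 2/3 * (24.0792 - 9.1)
= 2/3 * 14.9792
= 9.99

9.99


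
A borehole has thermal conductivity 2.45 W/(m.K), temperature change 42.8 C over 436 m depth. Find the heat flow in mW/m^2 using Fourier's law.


q = k * dT / dz * 1000
= 2.45 * 42.8 / 436 * 1000
= 0.240505 * 1000
= 240.5046 mW/m^2

240.5046


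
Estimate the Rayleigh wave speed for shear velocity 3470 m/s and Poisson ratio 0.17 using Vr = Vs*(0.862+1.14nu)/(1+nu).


Numerator factor = 0.862 + 1.14*0.17 = 1.0558
Denominator = 1 + 0.17 = 1.17
Vr = 3470 * 1.0558 / 1.17 = 3131.3 m/s

3131.3


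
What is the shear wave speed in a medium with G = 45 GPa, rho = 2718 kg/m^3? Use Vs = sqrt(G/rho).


Convert G to Pa: G = 45e9 Pa
Compute G/rho = 45e9 / 2718 = 16556291.3907
Vs = sqrt(16556291.3907) = 4068.94 m/s

4068.94


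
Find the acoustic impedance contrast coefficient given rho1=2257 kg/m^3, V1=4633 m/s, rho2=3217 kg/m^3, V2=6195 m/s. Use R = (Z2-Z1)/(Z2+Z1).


Z1 = 2257 * 4633 = 10456681
Z2 = 3217 * 6195 = 19929315
R = (19929315 - 10456681) / (19929315 + 10456681) = 9472634 / 30385996 = 0.3117

0.3117


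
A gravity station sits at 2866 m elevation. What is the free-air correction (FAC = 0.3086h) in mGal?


FAC = 0.3086 * h
= 0.3086 * 2866
= 884.4476 mGal

884.4476


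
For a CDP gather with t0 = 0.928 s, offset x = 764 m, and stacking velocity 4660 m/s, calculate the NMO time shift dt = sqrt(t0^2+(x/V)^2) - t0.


x/Vnmo = 764/4660 = 0.163948
(x/Vnmo)^2 = 0.026879
t0^2 = 0.861184
sqrt(0.861184 + 0.026879) = 0.942371
dt = 0.942371 - 0.928 = 0.014371

0.014371


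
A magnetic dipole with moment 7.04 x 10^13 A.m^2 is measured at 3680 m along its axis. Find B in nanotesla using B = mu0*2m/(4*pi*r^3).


m = 7.04 x 10^13 = 70400000000000 A.m^2
2m = 140800000000000 A.m^2
r^3 = 3680^3 = 49836032000
B = (4pi*10^-7) * 140800000000000 / (4*pi * 49836032000) * 1e9
= 176934498.250177 / 626258048061.06 * 1e9
= 282526.5061 nT

282526.5061


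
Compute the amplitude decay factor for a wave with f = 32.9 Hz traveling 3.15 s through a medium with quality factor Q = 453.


pi*f*t/Q = pi*32.9*3.15/453 = 0.718717
A/A0 = exp(-0.718717) = 0.487377

0.487377


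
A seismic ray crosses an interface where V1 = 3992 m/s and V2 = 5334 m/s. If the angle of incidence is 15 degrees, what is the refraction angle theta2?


sin(theta1) = sin(15 deg) = 0.258819
sin(theta2) = V2/V1 * sin(theta1) = 5334/3992 * 0.258819 = 0.345827
theta2 = arcsin(0.345827) = 20.2323 degrees

20.2323


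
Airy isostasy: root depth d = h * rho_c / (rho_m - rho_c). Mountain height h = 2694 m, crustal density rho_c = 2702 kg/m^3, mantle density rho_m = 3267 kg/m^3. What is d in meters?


rho_m - rho_c = 3267 - 2702 = 565
d = 2694 * 2702 / 565
= 7279188 / 565
= 12883.52 m

12883.52


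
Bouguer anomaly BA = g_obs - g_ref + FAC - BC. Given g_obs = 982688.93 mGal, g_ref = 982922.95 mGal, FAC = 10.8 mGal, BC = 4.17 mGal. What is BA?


BA = g_obs - g_ref + FAC - BC
= 982688.93 - 982922.95 + 10.8 - 4.17
= -227.39 mGal

-227.39


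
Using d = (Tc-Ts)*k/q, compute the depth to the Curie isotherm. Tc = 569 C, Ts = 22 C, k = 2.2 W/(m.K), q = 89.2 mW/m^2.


T_Curie - T_surf = 569 - 22 = 547 C
Convert q to W/m^2: 89.2 mW/m^2 = 0.0892 W/m^2
d = 547 * 2.2 / 0.0892 = 13491.03 m

13491.03


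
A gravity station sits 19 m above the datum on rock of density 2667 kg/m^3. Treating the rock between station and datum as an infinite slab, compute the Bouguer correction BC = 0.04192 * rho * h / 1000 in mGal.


BC = 0.04192 * rho * h / 1000
= 0.04192 * 2667 * 19 / 1000
= 2.1242 mGal

2.1242


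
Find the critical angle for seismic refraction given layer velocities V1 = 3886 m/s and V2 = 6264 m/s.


V1/V2 = 3886/6264 = 0.62037
theta_c = arcsin(0.62037) = 38.3432 degrees

38.3432


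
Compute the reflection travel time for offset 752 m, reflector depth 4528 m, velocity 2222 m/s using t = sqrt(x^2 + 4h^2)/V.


x^2 + 4h^2 = 752^2 + 4*4528^2 = 565504 + 82011136 = 82576640
sqrt(82576640) = 9087.169
t = 9087.169 / 2222 = 4.0896 s

4.0896


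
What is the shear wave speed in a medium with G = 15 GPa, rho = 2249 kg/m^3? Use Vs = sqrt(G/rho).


Convert G to Pa: G = 15e9 Pa
Compute G/rho = 15e9 / 2249 = 6669630.9471
Vs = sqrt(6669630.9471) = 2582.56 m/s

2582.56


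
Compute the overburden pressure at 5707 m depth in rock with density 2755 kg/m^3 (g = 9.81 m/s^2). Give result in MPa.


P = rho * g * z / 1e6
= 2755 * 9.81 * 5707 / 1e6
= 154240520.85 / 1e6
= 154.2405 MPa

154.2405


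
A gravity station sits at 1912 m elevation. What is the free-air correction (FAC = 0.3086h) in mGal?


FAC = 0.3086 * h
= 0.3086 * 1912
= 590.0432 mGal

590.0432


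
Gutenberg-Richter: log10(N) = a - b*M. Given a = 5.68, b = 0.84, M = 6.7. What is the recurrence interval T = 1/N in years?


log10(N) = 5.68 - 0.84*6.7 = 0.052
N = 10^0.052 = 1.127197
T = 1/N = 1/1.127197 = 0.8872 years

0.8872


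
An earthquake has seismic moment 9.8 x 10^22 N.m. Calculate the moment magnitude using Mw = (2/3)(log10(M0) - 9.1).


log10(M0) = log10(9.8 x 10^22) = 22.9912
Mw = 2/3 * (22.9912 - 9.1)
= 2/3 * 13.8912
= 9.26

9.26


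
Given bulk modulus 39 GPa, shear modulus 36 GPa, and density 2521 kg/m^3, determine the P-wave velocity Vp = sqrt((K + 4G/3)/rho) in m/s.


First compute the effective modulus:
K + 4G/3 = 39e9 + 4*36e9/3 = 87000000000.0 Pa
Then divide by density:
87000000000.0 / 2521 = 34510115.0337 Pa/(kg/m^3)
Take the square root:
Vp = sqrt(34510115.0337) = 5874.53 m/s

5874.53


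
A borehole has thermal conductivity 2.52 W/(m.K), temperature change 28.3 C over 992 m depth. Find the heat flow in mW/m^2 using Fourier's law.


q = k * dT / dz * 1000
= 2.52 * 28.3 / 992 * 1000
= 0.071891 * 1000
= 71.8911 mW/m^2

71.8911


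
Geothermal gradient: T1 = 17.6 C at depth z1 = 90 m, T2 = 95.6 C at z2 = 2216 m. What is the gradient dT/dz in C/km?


dT = 95.6 - 17.6 = 78.0 C
dz = 2216 - 90 = 2126 m
gradient = dT/dz * 1000 = 78.0/2126 * 1000 = 36.6886 C/km

36.6886


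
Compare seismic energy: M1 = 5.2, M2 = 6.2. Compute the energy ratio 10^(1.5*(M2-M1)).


M2 - M1 = 6.2 - 5.2 = 1.0
1.5 * 1.0 = 1.5
ratio = 10^1.5 = 31.62

31.62


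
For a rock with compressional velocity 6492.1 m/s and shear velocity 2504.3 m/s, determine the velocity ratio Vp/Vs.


Vp/Vs = 6492.1 / 2504.3
= 2.5924

2.5924


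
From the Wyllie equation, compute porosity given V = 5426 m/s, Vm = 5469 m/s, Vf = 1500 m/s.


1/V - 1/Vm = 1/5426 - 1/5469 = 1.45e-06
1/Vf - 1/Vm = 1/1500 - 1/5469 = 0.00048382
phi = 1.45e-06 / 0.00048382 = 0.003

0.003


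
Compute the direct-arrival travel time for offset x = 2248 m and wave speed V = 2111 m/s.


t = x / V
= 2248 / 2111
= 1.0649 s

1.0649


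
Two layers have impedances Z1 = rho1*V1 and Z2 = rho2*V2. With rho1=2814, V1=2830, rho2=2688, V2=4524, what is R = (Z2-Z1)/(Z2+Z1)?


Z1 = 2814 * 2830 = 7963620
Z2 = 2688 * 4524 = 12160512
R = (12160512 - 7963620) / (12160512 + 7963620) = 4196892 / 20124132 = 0.2086

0.2086


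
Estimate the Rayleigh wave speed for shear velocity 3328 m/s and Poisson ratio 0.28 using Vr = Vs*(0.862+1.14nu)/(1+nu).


Numerator factor = 0.862 + 1.14*0.28 = 1.1812
Denominator = 1 + 0.28 = 1.28
Vr = 3328 * 1.1812 / 1.28 = 3071.12 m/s

3071.12


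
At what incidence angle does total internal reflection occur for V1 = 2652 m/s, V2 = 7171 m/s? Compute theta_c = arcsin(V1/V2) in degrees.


V1/V2 = 2652/7171 = 0.369823
theta_c = arcsin(0.369823) = 21.7047 degrees

21.7047


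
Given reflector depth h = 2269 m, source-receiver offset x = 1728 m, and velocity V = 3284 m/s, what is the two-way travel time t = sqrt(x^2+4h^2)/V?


x^2 + 4h^2 = 1728^2 + 4*2269^2 = 2985984 + 20593444 = 23579428
sqrt(23579428) = 4855.8653
t = 4855.8653 / 3284 = 1.4786 s

1.4786


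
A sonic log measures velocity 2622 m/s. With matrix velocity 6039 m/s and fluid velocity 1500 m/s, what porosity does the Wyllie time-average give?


1/V - 1/Vm = 1/2622 - 1/6039 = 0.0002158
1/Vf - 1/Vm = 1/1500 - 1/6039 = 0.00050108
phi = 0.0002158 / 0.00050108 = 0.4307

0.4307


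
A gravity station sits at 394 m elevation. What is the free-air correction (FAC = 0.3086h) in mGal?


FAC = 0.3086 * h
= 0.3086 * 394
= 121.5884 mGal

121.5884


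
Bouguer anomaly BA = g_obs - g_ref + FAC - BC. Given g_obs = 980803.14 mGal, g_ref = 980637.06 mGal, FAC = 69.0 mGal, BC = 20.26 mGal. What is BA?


BA = g_obs - g_ref + FAC - BC
= 980803.14 - 980637.06 + 69.0 - 20.26
= 214.82 mGal

214.82


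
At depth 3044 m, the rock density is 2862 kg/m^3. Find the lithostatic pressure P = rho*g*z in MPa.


P = rho * g * z / 1e6
= 2862 * 9.81 * 3044 / 1e6
= 85464013.68 / 1e6
= 85.464 MPa

85.464


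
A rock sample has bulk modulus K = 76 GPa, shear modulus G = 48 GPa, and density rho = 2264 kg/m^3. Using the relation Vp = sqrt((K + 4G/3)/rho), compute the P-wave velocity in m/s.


First compute the effective modulus:
K + 4G/3 = 76e9 + 4*48e9/3 = 140000000000.0 Pa
Then divide by density:
140000000000.0 / 2264 = 61837455.8304 Pa/(kg/m^3)
Take the square root:
Vp = sqrt(61837455.8304) = 7863.68 m/s

7863.68


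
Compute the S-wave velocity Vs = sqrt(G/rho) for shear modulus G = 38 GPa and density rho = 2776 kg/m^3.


Convert G to Pa: G = 38e9 Pa
Compute G/rho = 38e9 / 2776 = 13688760.8069
Vs = sqrt(13688760.8069) = 3699.83 m/s

3699.83


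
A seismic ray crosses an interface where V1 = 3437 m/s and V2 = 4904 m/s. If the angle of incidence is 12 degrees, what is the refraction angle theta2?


sin(theta1) = sin(12 deg) = 0.207912
sin(theta2) = V2/V1 * sin(theta1) = 4904/3437 * 0.207912 = 0.296654
theta2 = arcsin(0.296654) = 17.2567 degrees

17.2567


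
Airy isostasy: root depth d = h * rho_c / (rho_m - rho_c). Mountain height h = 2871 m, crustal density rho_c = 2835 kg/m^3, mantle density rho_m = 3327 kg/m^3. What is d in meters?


rho_m - rho_c = 3327 - 2835 = 492
d = 2871 * 2835 / 492
= 8139285 / 492
= 16543.26 m

16543.26


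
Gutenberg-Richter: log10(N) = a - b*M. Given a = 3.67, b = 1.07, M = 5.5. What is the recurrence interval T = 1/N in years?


log10(N) = 3.67 - 1.07*5.5 = -2.215
N = 10^-2.215 = 0.006095
T = 1/N = 1/0.006095 = 164.059 years

164.059


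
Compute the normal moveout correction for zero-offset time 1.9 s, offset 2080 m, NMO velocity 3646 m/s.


x/Vnmo = 2080/3646 = 0.570488
(x/Vnmo)^2 = 0.325457
t0^2 = 3.61
sqrt(3.61 + 0.325457) = 1.983799
dt = 1.983799 - 1.9 = 0.083799

0.083799


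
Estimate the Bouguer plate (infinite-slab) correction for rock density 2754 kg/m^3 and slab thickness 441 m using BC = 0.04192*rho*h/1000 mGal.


BC = 0.04192 * rho * h / 1000
= 0.04192 * 2754 * 441 / 1000
= 50.9124 mGal

50.9124


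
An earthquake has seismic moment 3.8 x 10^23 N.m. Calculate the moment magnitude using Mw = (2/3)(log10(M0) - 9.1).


log10(M0) = log10(3.8 x 10^23) = 23.5798
Mw = 2/3 * (23.5798 - 9.1)
= 2/3 * 14.4798
= 9.65

9.65


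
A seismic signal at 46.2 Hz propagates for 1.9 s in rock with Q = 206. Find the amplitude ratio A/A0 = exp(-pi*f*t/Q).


pi*f*t/Q = pi*46.2*1.9/206 = 1.338684
A/A0 = exp(-1.338684) = 0.26219

0.26219


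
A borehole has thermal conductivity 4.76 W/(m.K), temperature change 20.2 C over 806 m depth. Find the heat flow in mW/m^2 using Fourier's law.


q = k * dT / dz * 1000
= 4.76 * 20.2 / 806 * 1000
= 0.119295 * 1000
= 119.2953 mW/m^2

119.2953


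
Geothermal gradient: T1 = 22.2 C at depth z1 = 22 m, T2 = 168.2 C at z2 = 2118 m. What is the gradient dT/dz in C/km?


dT = 168.2 - 22.2 = 146.0 C
dz = 2118 - 22 = 2096 m
gradient = dT/dz * 1000 = 146.0/2096 * 1000 = 69.6565 C/km

69.6565


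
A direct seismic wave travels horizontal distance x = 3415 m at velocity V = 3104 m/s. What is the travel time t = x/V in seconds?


t = x / V
= 3415 / 3104
= 1.1002 s

1.1002


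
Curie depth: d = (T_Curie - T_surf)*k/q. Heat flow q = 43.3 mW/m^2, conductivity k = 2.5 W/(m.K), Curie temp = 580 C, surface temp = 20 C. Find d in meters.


T_Curie - T_surf = 580 - 20 = 560 C
Convert q to W/m^2: 43.3 mW/m^2 = 0.0433 W/m^2
d = 560 * 2.5 / 0.0433 = 32332.56 m

32332.56


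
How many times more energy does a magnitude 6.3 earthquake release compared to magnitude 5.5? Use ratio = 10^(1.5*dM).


M2 - M1 = 6.3 - 5.5 = 0.8
1.5 * 0.8 = 1.2
ratio = 10^1.2 = 15.85

15.85


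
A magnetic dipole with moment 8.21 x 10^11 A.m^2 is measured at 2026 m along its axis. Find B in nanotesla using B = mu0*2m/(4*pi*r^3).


m = 8.21 x 10^11 = 821000000000 A.m^2
2m = 1642000000000 A.m^2
r^3 = 2026^3 = 8316073576
B = (4pi*10^-7) * 1642000000000 / (4*pi * 8316073576) * 1e9
= 2063398.054878 / 104502862612.3 * 1e9
= 19744.8951 nT

19744.8951


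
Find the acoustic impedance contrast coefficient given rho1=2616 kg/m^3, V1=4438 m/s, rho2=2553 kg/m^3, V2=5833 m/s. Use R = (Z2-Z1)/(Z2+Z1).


Z1 = 2616 * 4438 = 11609808
Z2 = 2553 * 5833 = 14891649
R = (14891649 - 11609808) / (14891649 + 11609808) = 3281841 / 26501457 = 0.1238

0.1238


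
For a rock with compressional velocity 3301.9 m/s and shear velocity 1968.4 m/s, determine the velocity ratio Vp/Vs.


Vp/Vs = 3301.9 / 1968.4
= 1.6775

1.6775


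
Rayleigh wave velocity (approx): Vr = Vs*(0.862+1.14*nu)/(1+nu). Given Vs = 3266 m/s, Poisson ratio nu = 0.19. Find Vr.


Numerator factor = 0.862 + 1.14*0.19 = 1.0786
Denominator = 1 + 0.19 = 1.19
Vr = 3266 * 1.0786 / 1.19 = 2960.26 m/s

2960.26


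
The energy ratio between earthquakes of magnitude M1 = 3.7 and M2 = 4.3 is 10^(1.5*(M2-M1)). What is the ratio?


M2 - M1 = 4.3 - 3.7 = 0.6
1.5 * 0.6 = 0.9
ratio = 10^0.9 = 7.94

7.94


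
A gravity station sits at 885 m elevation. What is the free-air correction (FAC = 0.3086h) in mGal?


FAC = 0.3086 * h
= 0.3086 * 885
= 273.111 mGal

273.111


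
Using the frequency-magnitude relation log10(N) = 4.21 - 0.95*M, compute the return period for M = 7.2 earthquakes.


log10(N) = 4.21 - 0.95*7.2 = -2.63
N = 10^-2.63 = 0.002344
T = 1/N = 1/0.002344 = 426.5795 years

426.5795


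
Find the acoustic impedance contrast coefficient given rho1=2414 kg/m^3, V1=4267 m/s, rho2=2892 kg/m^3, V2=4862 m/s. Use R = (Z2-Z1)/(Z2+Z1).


Z1 = 2414 * 4267 = 10300538
Z2 = 2892 * 4862 = 14060904
R = (14060904 - 10300538) / (14060904 + 10300538) = 3760366 / 24361442 = 0.1544

0.1544


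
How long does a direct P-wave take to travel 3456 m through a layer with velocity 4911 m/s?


t = x / V
= 3456 / 4911
= 0.7037 s

0.7037


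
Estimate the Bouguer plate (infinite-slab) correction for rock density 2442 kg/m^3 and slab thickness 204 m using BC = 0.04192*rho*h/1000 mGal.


BC = 0.04192 * rho * h / 1000
= 0.04192 * 2442 * 204 / 1000
= 20.8832 mGal

20.8832


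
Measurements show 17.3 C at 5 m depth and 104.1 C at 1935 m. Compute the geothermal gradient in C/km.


dT = 104.1 - 17.3 = 86.8 C
dz = 1935 - 5 = 1930 m
gradient = dT/dz * 1000 = 86.8/1930 * 1000 = 44.9741 C/km

44.9741


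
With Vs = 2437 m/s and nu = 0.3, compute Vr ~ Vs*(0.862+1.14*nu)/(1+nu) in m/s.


Numerator factor = 0.862 + 1.14*0.3 = 1.204
Denominator = 1 + 0.3 = 1.3
Vr = 2437 * 1.204 / 1.3 = 2257.04 m/s

2257.04


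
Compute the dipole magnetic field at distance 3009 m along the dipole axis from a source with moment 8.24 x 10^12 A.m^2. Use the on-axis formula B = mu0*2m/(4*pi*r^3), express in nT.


m = 8.24 x 10^12 = 8240000000000 A.m^2
2m = 16480000000000 A.m^2
r^3 = 3009^3 = 27243729729
B = (4pi*10^-7) * 16480000000000 / (4*pi * 27243729729) * 1e9
= 20709378.772464 / 342354804692.05 * 1e9
= 60490.9833 nT

60490.9833


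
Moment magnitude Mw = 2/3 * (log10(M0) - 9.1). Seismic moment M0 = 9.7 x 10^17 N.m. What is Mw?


log10(M0) = log10(9.7 x 10^17) = 17.9868
Mw = 2/3 * (17.9868 - 9.1)
= 2/3 * 8.8868
= 5.92

5.92


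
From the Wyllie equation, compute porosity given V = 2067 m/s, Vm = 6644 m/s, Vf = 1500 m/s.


1/V - 1/Vm = 1/2067 - 1/6644 = 0.00033328
1/Vf - 1/Vm = 1/1500 - 1/6644 = 0.00051615
phi = 0.00033328 / 0.00051615 = 0.6457

0.6457


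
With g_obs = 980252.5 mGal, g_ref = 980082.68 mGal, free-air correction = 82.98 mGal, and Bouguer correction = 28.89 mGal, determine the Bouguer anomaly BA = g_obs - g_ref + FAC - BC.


BA = g_obs - g_ref + FAC - BC
= 980252.5 - 980082.68 + 82.98 - 28.89
= 223.91 mGal

223.91


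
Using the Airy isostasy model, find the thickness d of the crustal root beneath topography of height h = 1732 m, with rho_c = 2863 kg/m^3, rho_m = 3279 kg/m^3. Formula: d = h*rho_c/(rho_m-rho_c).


rho_m - rho_c = 3279 - 2863 = 416
d = 1732 * 2863 / 416
= 4958716 / 416
= 11919.99 m

11919.99


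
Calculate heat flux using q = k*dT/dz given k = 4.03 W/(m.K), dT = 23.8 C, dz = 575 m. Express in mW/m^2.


q = k * dT / dz * 1000
= 4.03 * 23.8 / 575 * 1000
= 0.166807 * 1000
= 166.807 mW/m^2

166.807


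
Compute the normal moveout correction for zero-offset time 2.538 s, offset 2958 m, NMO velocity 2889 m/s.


x/Vnmo = 2958/2889 = 1.023884
(x/Vnmo)^2 = 1.048338
t0^2 = 6.441444
sqrt(6.441444 + 1.048338) = 2.736747
dt = 2.736747 - 2.538 = 0.198747

0.198747


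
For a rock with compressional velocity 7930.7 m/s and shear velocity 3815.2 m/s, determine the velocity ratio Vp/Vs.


Vp/Vs = 7930.7 / 3815.2
= 2.0787

2.0787


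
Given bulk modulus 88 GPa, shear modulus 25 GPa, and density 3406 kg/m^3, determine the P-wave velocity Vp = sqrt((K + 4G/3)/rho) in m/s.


First compute the effective modulus:
K + 4G/3 = 88e9 + 4*25e9/3 = 121333333333.33 Pa
Then divide by density:
121333333333.33 / 3406 = 35623409.6692 Pa/(kg/m^3)
Take the square root:
Vp = sqrt(35623409.6692) = 5968.53 m/s

5968.53


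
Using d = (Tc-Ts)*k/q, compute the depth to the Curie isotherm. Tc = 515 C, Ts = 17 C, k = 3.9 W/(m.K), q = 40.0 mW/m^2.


T_Curie - T_surf = 515 - 17 = 498 C
Convert q to W/m^2: 40.0 mW/m^2 = 0.04 W/m^2
d = 498 * 3.9 / 0.04 = 48555.0 m

48555.0


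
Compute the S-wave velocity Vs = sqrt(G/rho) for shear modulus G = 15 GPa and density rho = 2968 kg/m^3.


Convert G to Pa: G = 15e9 Pa
Compute G/rho = 15e9 / 2968 = 5053908.3558
Vs = sqrt(5053908.3558) = 2248.09 m/s

2248.09


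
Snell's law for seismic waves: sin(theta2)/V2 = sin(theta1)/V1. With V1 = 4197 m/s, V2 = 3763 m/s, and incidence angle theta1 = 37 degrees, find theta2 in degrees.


sin(theta1) = sin(37 deg) = 0.601815
sin(theta2) = V2/V1 * sin(theta1) = 3763/4197 * 0.601815 = 0.539583
theta2 = arcsin(0.539583) = 32.6553 degrees

32.6553


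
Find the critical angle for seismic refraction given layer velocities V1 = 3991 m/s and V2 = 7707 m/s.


V1/V2 = 3991/7707 = 0.517841
theta_c = arcsin(0.517841) = 31.1875 degrees

31.1875


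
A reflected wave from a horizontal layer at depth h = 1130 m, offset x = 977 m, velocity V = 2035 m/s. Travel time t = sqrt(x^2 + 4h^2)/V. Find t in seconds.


x^2 + 4h^2 = 977^2 + 4*1130^2 = 954529 + 5107600 = 6062129
sqrt(6062129) = 2462.1391
t = 2462.1391 / 2035 = 1.2099 s

1.2099


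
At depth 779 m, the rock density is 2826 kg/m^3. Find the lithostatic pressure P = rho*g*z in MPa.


P = rho * g * z / 1e6
= 2826 * 9.81 * 779 / 1e6
= 21596263.74 / 1e6
= 21.5963 MPa

21.5963


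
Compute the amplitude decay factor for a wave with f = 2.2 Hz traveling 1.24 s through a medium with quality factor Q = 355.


pi*f*t/Q = pi*2.2*1.24/355 = 0.024142
A/A0 = exp(-0.024142) = 0.976147

0.976147


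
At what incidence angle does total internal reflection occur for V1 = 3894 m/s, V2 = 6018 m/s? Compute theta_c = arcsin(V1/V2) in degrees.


V1/V2 = 3894/6018 = 0.647059
theta_c = arcsin(0.647059) = 40.3202 degrees

40.3202
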